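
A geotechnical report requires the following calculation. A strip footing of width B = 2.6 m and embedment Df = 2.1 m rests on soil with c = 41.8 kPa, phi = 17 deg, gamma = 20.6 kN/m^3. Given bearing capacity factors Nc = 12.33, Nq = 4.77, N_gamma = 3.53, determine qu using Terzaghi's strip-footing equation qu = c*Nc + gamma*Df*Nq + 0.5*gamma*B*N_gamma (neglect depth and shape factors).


Result: 816.28 kPa

Derivation:
Compute qu = c*Nc + gamma*Df*Nq + 0.5*gamma*B*N_gamma
Term 1: 41.8 * 12.33 = 515.394
Term 2: 20.6 * 2.1 * 4.77 = 206.3502
Term 3: 0.5 * 20.6 * 2.6 * 3.53 = 94.5334
qu = 515.394 + 206.3502 + 94.5334
qu = 816.28 kPa


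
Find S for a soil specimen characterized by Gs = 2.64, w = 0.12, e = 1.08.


Using S = Gs * w / e
S = 2.64 * 0.12 / 1.08
S = 0.2933


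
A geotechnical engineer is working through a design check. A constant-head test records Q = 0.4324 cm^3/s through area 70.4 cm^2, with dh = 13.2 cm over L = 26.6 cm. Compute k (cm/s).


Result: 0.012377 cm/s

Derivation:
Compute hydraulic gradient:
i = dh / L = 13.2 / 26.6 = 0.496241
Then apply Darcy's law:
k = Q / (A * i)
k = 0.4324 / (70.4 * 0.496241)
k = 0.4324 / 34.9353
k = 0.012377 cm/s


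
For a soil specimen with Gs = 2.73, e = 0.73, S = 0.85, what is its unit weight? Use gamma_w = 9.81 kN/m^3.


Result: 18.999 kN/m^3

Derivation:
Using gamma = gamma_w * (Gs + S*e) / (1 + e)
Numerator: Gs + S*e = 2.73 + 0.85*0.73 = 3.3505
Denominator: 1 + e = 1 + 0.73 = 1.73
gamma = 9.81 * 3.3505 / 1.73
gamma = 18.999 kN/m^3


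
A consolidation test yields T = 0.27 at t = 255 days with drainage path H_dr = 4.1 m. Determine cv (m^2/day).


Result: 0.0178 m^2/day

Derivation:
Using cv = T * H_dr^2 / t
H_dr^2 = 4.1^2 = 16.81
cv = 0.27 * 16.81 / 255
cv = 0.0178 m^2/day


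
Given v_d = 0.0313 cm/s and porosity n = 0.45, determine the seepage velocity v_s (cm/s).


Result: 0.06956 cm/s

Derivation:
Using v_s = v_d / n
v_s = 0.0313 / 0.45
v_s = 0.06956 cm/s


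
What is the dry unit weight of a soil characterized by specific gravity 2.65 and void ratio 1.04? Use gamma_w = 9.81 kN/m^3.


Result: 12.743 kN/m^3

Derivation:
Using gamma_d = Gs * gamma_w / (1 + e)
gamma_d = 2.65 * 9.81 / (1 + 1.04)
gamma_d = 2.65 * 9.81 / 2.04
gamma_d = 12.743 kN/m^3


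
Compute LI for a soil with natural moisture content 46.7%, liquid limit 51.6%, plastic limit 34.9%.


First compute the plasticity index:
PI = LL - PL = 51.6 - 34.9 = 16.7
Then compute the liquidity index:
LI = (w - PL) / PI
LI = (46.7 - 34.9) / 16.7
LI = 0.707


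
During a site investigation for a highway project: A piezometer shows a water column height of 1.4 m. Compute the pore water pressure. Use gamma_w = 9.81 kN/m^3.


Using u = gamma_w * h_w
u = 9.81 * 1.4
u = 13.73 kPa


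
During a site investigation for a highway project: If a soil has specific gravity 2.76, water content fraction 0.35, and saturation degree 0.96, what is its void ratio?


Using the relation e = Gs * w / S
e = 2.76 * 0.35 / 0.96
e = 1.0062


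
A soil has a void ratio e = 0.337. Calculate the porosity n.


Using the relation n = e / (1 + e)
n = 0.337 / (1 + 0.337)
n = 0.337 / 1.337
n = 0.2521


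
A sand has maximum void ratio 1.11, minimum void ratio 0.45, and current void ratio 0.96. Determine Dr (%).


Result: 22.73 %

Derivation:
Using Dr = (e_max - e) / (e_max - e_min) * 100
e_max - e = 1.11 - 0.96 = 0.15
e_max - e_min = 1.11 - 0.45 = 0.66
Dr = 0.15 / 0.66 * 100
Dr = 22.73 %


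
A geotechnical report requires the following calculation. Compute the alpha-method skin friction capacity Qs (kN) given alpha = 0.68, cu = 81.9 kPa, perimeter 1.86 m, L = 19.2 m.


Using Qs = alpha * cu * perimeter * L
Qs = 0.68 * 81.9 * 1.86 * 19.2
Qs = 1988.87 kN


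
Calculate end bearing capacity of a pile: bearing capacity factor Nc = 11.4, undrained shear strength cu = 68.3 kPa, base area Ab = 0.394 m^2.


Using Qb = Nc * cu * Ab
Qb = 11.4 * 68.3 * 0.394
Qb = 306.78 kN


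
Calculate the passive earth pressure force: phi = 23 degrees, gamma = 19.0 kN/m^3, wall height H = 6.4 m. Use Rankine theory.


Compute passive earth pressure coefficient:
Kp = tan^2(45 + phi/2) = tan^2(56.5) = 2.282623
Compute passive force:
Pp = 0.5 * Kp * gamma * H^2
Pp = 0.5 * 2.282623 * 19.0 * 6.4^2
Pp = 888.21 kN/m


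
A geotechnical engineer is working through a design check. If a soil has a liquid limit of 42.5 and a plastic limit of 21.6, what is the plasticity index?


Using PI = LL - PL
PI = 42.5 - 21.6
PI = 20.9


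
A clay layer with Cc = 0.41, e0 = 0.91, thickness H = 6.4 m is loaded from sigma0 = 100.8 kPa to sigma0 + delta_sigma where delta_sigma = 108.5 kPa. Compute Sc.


Result: 0.4359 m

Derivation:
Using Sc = Cc * H / (1 + e0) * log10((sigma0 + delta_sigma) / sigma0)
Stress ratio = (100.8 + 108.5) / 100.8 = 2.07639
log10(2.07639) = 0.317309
Cc * H / (1 + e0) = 0.41 * 6.4 / (1 + 0.91) = 1.37382
Sc = 1.37382 * 0.317309
Sc = 0.4359 m


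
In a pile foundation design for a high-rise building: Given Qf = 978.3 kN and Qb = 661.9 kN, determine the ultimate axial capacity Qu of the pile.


Using Qu = Qf + Qb
Qu = 978.3 + 661.9
Qu = 1640.2 kN


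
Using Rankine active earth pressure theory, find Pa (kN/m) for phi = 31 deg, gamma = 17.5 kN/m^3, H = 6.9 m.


Compute active earth pressure coefficient:
Ka = tan^2(45 - phi/2) = tan^2(29.5) = 0.320099
Compute active force:
Pa = 0.5 * Ka * gamma * H^2
Pa = 0.5 * 0.320099 * 17.5 * 6.9^2
Pa = 133.35 kN/m


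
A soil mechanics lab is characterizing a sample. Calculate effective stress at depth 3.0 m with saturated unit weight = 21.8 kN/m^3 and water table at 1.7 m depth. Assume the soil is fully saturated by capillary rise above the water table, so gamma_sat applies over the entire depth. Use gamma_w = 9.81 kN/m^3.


Result: 52.65 kPa

Derivation:
Total stress = gamma_sat * depth
sigma = 21.8 * 3.0 = 65.4 kPa
Pore water pressure u = gamma_w * (depth - d_wt)
u = 9.81 * (3.0 - 1.7) = 12.753 kPa
Effective stress = sigma - u
sigma' = 65.4 - 12.753 = 52.65 kPa


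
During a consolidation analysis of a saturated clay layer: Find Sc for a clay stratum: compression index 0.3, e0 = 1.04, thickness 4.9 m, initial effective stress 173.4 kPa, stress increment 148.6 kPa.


Using Sc = Cc * H / (1 + e0) * log10((sigma0 + delta_sigma) / sigma0)
Stress ratio = (173.4 + 148.6) / 173.4 = 1.85698
log10(1.85698) = 0.268807
Cc * H / (1 + e0) = 0.3 * 4.9 / (1 + 1.04) = 0.720588
Sc = 0.720588 * 0.268807
Sc = 0.1937 m


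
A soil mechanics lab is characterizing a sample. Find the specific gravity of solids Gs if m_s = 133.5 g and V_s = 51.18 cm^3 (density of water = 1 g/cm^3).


Using Gs = m_s / (V_s * rho_w)
Since rho_w = 1 g/cm^3:
Gs = 133.5 / 51.18
Gs = 2.608


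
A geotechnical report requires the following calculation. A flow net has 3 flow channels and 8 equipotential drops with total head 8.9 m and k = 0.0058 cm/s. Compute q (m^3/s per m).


Convert k to m/s for unit consistency with H:
k = 0.0058 cm/s = 0.0058 / 100 m/s = 5.8e-05 m/s
Using q = k * H * Nf / Nd
Nf / Nd = 3 / 8 = 0.375
q = 5.8e-05 * 8.9 * 0.375
q = 0.0001936 m^3/s per m


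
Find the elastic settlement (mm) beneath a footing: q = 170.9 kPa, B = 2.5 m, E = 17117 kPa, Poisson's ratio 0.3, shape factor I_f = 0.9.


Using Se = q * B * (1 - nu^2) * I_f / E
1 - nu^2 = 1 - 0.3^2 = 0.91
Se = 170.9 * 2.5 * 0.91 * 0.9 / 17117
Se = 0.020443 m
Convert to mm: Se = 0.020443 * 1000 = 20.443 mm


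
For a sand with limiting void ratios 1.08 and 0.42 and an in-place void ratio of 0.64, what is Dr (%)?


Using Dr = (e_max - e) / (e_max - e_min) * 100
e_max - e = 1.08 - 0.64 = 0.44
e_max - e_min = 1.08 - 0.42 = 0.66
Dr = 0.44 / 0.66 * 100
Dr = 66.67 %


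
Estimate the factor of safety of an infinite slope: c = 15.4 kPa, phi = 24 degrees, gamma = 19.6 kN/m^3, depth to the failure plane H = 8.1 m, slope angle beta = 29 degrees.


Using Fs = c / (gamma*H*sin(beta)*cos(beta)) + tan(phi)/tan(beta)
Cohesion contribution = 15.4 / (19.6*8.1*sin(29)*cos(29))
Cohesion contribution = 0.228765
Friction contribution = tan(24)/tan(29) = 0.803214
Fs = 0.228765 + 0.803214
Fs = 1.032


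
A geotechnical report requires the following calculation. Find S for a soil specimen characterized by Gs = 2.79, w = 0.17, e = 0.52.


Result: 0.9121

Derivation:
Using S = Gs * w / e
S = 2.79 * 0.17 / 0.52
S = 0.9121


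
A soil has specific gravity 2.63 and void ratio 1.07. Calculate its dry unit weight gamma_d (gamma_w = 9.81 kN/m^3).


Result: 12.464 kN/m^3

Derivation:
Using gamma_d = Gs * gamma_w / (1 + e)
gamma_d = 2.63 * 9.81 / (1 + 1.07)
gamma_d = 2.63 * 9.81 / 2.07
gamma_d = 12.464 kN/m^3


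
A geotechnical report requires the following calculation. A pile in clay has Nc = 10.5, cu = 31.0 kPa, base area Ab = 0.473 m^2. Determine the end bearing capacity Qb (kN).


Using Qb = Nc * cu * Ab
Qb = 10.5 * 31.0 * 0.473
Qb = 153.96 kN


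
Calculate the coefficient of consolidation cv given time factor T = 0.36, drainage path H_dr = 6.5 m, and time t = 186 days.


Result: 0.08177 m^2/day

Derivation:
Using cv = T * H_dr^2 / t
H_dr^2 = 6.5^2 = 42.25
cv = 0.36 * 42.25 / 186
cv = 0.08177 m^2/day


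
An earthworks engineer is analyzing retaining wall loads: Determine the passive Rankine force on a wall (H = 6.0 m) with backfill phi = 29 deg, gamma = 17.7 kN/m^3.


Compute passive earth pressure coefficient:
Kp = tan^2(45 + phi/2) = tan^2(59.5) = 2.88206
Compute passive force:
Pp = 0.5 * Kp * gamma * H^2
Pp = 0.5 * 2.88206 * 17.7 * 6.0^2
Pp = 918.22 kN/m


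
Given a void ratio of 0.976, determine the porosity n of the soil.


Using the relation n = e / (1 + e)
n = 0.976 / (1 + 0.976)
n = 0.976 / 1.976
n = 0.4939


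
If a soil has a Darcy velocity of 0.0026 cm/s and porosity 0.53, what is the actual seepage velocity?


Using v_s = v_d / n
v_s = 0.0026 / 0.53
v_s = 0.00491 cm/s


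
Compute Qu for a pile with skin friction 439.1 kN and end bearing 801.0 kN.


Using Qu = Qf + Qb
Qu = 439.1 + 801.0
Qu = 1240.1 kN


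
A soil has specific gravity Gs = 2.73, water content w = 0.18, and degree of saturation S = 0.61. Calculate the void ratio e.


Using the relation e = Gs * w / S
e = 2.73 * 0.18 / 0.61
e = 0.8056


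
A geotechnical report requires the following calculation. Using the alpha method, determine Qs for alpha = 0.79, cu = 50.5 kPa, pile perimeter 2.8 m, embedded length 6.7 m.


Result: 748.43 kN

Derivation:
Using Qs = alpha * cu * perimeter * L
Qs = 0.79 * 50.5 * 2.8 * 6.7
Qs = 748.43 kN


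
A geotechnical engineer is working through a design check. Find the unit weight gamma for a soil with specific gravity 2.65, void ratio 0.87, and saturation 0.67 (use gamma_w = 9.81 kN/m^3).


Using gamma = gamma_w * (Gs + S*e) / (1 + e)
Numerator: Gs + S*e = 2.65 + 0.67*0.87 = 3.2329
Denominator: 1 + e = 1 + 0.87 = 1.87
gamma = 9.81 * 3.2329 / 1.87
gamma = 16.96 kN/m^3


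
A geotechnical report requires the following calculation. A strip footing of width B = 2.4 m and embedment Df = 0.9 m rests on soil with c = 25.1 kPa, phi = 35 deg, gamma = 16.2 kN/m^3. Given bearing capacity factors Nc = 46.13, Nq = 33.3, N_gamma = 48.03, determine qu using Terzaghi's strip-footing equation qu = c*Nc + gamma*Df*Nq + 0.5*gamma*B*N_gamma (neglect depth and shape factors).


Result: 2577.08 kPa

Derivation:
Compute qu = c*Nc + gamma*Df*Nq + 0.5*gamma*B*N_gamma
Term 1: 25.1 * 46.13 = 1157.863
Term 2: 16.2 * 0.9 * 33.3 = 485.514
Term 3: 0.5 * 16.2 * 2.4 * 48.03 = 933.7032
qu = 1157.863 + 485.514 + 933.7032
qu = 2577.08 kPa


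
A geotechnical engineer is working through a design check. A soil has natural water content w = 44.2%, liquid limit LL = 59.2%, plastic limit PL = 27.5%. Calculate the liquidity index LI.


Result: 0.527

Derivation:
First compute the plasticity index:
PI = LL - PL = 59.2 - 27.5 = 31.7
Then compute the liquidity index:
LI = (w - PL) / PI
LI = (44.2 - 27.5) / 31.7
LI = 0.527


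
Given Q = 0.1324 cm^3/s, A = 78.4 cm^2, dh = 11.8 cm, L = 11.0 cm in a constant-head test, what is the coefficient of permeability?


Compute hydraulic gradient:
i = dh / L = 11.8 / 11.0 = 1.07273
Then apply Darcy's law:
k = Q / (A * i)
k = 0.1324 / (78.4 * 1.07273)
k = 0.1324 / 84.1018
k = 0.001574 cm/s


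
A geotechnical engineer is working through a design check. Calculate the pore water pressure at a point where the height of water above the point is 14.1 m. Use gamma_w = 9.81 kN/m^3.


Result: 138.32 kPa

Derivation:
Using u = gamma_w * h_w
u = 9.81 * 14.1
u = 138.32 kPa


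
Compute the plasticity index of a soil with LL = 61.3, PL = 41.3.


Using PI = LL - PL
PI = 61.3 - 41.3
PI = 20.0


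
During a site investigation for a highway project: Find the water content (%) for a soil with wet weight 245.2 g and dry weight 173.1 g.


Using w = (m_wet - m_dry) / m_dry * 100
m_wet - m_dry = 245.2 - 173.1 = 72.1 g
w = 72.1 / 173.1 * 100
w = 41.65 %


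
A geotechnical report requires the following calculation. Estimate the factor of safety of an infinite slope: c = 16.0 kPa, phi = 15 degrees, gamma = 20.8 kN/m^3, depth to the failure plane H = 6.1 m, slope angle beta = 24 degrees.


Result: 0.941

Derivation:
Using Fs = c / (gamma*H*sin(beta)*cos(beta)) + tan(phi)/tan(beta)
Cohesion contribution = 16.0 / (20.8*6.1*sin(24)*cos(24))
Cohesion contribution = 0.339378
Friction contribution = tan(15)/tan(24) = 0.601824
Fs = 0.339378 + 0.601824
Fs = 0.941


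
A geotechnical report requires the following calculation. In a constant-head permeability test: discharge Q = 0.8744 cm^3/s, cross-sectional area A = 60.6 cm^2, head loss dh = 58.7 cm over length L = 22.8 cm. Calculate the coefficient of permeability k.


Result: 0.005604 cm/s

Derivation:
Compute hydraulic gradient:
i = dh / L = 58.7 / 22.8 = 2.57456
Then apply Darcy's law:
k = Q / (A * i)
k = 0.8744 / (60.6 * 2.57456)
k = 0.8744 / 156.018
k = 0.005604 cm/s


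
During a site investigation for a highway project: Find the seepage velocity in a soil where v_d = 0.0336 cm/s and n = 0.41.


Result: 0.08195 cm/s

Derivation:
Using v_s = v_d / n
v_s = 0.0336 / 0.41
v_s = 0.08195 cm/s


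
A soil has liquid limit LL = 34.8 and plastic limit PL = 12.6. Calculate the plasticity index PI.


Using PI = LL - PL
PI = 34.8 - 12.6
PI = 22.2


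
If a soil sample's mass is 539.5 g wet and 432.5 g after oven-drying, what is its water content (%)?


Result: 24.74 %

Derivation:
Using w = (m_wet - m_dry) / m_dry * 100
m_wet - m_dry = 539.5 - 432.5 = 107.0 g
w = 107.0 / 432.5 * 100
w = 24.74 %


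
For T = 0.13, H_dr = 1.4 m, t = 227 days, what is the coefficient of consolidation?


Using cv = T * H_dr^2 / t
H_dr^2 = 1.4^2 = 1.96
cv = 0.13 * 1.96 / 227
cv = 0.00112 m^2/day


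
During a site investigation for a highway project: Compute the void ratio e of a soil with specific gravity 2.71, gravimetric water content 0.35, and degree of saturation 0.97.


Result: 0.9778

Derivation:
Using the relation e = Gs * w / S
e = 2.71 * 0.35 / 0.97
e = 0.9778


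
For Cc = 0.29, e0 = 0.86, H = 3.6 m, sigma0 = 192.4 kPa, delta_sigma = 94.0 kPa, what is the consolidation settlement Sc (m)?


Using Sc = Cc * H / (1 + e0) * log10((sigma0 + delta_sigma) / sigma0)
Stress ratio = (192.4 + 94.0) / 192.4 = 1.48857
log10(1.48857) = 0.172768
Cc * H / (1 + e0) = 0.29 * 3.6 / (1 + 0.86) = 0.56129
Sc = 0.56129 * 0.172768
Sc = 0.097 m


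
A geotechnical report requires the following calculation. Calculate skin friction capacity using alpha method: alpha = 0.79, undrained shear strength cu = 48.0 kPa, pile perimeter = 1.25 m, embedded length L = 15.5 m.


Result: 734.7 kN

Derivation:
Using Qs = alpha * cu * perimeter * L
Qs = 0.79 * 48.0 * 1.25 * 15.5
Qs = 734.7 kN


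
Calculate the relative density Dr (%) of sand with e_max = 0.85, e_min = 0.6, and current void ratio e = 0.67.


Result: 72.0 %

Derivation:
Using Dr = (e_max - e) / (e_max - e_min) * 100
e_max - e = 0.85 - 0.67 = 0.18
e_max - e_min = 0.85 - 0.6 = 0.25
Dr = 0.18 / 0.25 * 100
Dr = 72.0 %


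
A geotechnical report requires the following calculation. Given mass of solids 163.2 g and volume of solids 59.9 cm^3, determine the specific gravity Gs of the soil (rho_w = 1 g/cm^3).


Result: 2.725

Derivation:
Using Gs = m_s / (V_s * rho_w)
Since rho_w = 1 g/cm^3:
Gs = 163.2 / 59.9
Gs = 2.725


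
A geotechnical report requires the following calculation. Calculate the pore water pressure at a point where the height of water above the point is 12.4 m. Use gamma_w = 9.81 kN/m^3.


Using u = gamma_w * h_w
u = 9.81 * 12.4
u = 121.64 kPa


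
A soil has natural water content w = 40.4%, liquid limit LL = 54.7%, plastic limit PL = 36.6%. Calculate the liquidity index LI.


Result: 0.21

Derivation:
First compute the plasticity index:
PI = LL - PL = 54.7 - 36.6 = 18.1
Then compute the liquidity index:
LI = (w - PL) / PI
LI = (40.4 - 36.6) / 18.1
LI = 0.21


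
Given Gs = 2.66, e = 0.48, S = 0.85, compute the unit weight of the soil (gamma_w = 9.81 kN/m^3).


Result: 20.336 kN/m^3

Derivation:
Using gamma = gamma_w * (Gs + S*e) / (1 + e)
Numerator: Gs + S*e = 2.66 + 0.85*0.48 = 3.068
Denominator: 1 + e = 1 + 0.48 = 1.48
gamma = 9.81 * 3.068 / 1.48
gamma = 20.336 kN/m^3


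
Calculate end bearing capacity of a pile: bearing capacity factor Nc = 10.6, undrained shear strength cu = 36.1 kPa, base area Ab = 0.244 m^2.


Result: 93.37 kN

Derivation:
Using Qb = Nc * cu * Ab
Qb = 10.6 * 36.1 * 0.244
Qb = 93.37 kN


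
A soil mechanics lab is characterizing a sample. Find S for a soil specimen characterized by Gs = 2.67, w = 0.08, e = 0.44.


Result: 0.4855

Derivation:
Using S = Gs * w / e
S = 2.67 * 0.08 / 0.44
S = 0.4855


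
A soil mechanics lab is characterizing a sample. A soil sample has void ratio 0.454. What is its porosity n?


Result: 0.3122

Derivation:
Using the relation n = e / (1 + e)
n = 0.454 / (1 + 0.454)
n = 0.454 / 1.454
n = 0.3122


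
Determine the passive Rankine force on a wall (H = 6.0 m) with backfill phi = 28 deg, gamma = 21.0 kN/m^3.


Compute passive earth pressure coefficient:
Kp = tan^2(45 + phi/2) = tan^2(59.0) = 2.769826
Compute passive force:
Pp = 0.5 * Kp * gamma * H^2
Pp = 0.5 * 2.769826 * 21.0 * 6.0^2
Pp = 1046.99 kN/m


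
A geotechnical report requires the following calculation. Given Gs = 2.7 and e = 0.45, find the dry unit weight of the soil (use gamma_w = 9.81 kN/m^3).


Result: 18.267 kN/m^3

Derivation:
Using gamma_d = Gs * gamma_w / (1 + e)
gamma_d = 2.7 * 9.81 / (1 + 0.45)
gamma_d = 2.7 * 9.81 / 1.45
gamma_d = 18.267 kN/m^3


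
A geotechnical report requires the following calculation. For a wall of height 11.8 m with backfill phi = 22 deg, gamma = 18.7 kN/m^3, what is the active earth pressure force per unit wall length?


Result: 592.31 kN/m

Derivation:
Compute active earth pressure coefficient:
Ka = tan^2(45 - phi/2) = tan^2(34.0) = 0.454962
Compute active force:
Pa = 0.5 * Ka * gamma * H^2
Pa = 0.5 * 0.454962 * 18.7 * 11.8^2
Pa = 592.31 kN/m


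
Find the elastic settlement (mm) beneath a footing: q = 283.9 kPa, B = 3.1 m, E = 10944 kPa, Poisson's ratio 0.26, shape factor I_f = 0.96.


Using Se = q * B * (1 - nu^2) * I_f / E
1 - nu^2 = 1 - 0.26^2 = 0.9324
Se = 283.9 * 3.1 * 0.9324 * 0.96 / 10944
Se = 0.071982 m
Convert to mm: Se = 0.071982 * 1000 = 71.982 mm


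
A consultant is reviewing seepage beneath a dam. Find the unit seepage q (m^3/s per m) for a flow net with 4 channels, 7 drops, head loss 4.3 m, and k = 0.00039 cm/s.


Result: 9.583e-06 m^3/s per m

Derivation:
Convert k to m/s for unit consistency with H:
k = 0.00039 cm/s = 0.00039 / 100 m/s = 3.9e-06 m/s
Using q = k * H * Nf / Nd
Nf / Nd = 4 / 7 = 0.5714
q = 3.9e-06 * 4.3 * 0.5714
q = 9.583e-06 m^3/s per m


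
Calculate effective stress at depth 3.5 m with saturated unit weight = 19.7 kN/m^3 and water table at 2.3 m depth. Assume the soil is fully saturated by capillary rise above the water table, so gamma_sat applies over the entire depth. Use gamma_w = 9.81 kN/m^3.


Total stress = gamma_sat * depth
sigma = 19.7 * 3.5 = 68.95 kPa
Pore water pressure u = gamma_w * (depth - d_wt)
u = 9.81 * (3.5 - 2.3) = 11.772 kPa
Effective stress = sigma - u
sigma' = 68.95 - 11.772 = 57.18 kPa


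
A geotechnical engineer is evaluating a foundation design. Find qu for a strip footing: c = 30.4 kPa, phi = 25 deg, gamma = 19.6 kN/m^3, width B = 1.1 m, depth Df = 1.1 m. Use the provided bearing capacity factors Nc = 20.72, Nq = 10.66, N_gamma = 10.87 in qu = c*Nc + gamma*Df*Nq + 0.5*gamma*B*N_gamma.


Compute qu = c*Nc + gamma*Df*Nq + 0.5*gamma*B*N_gamma
Term 1: 30.4 * 20.72 = 629.888
Term 2: 19.6 * 1.1 * 10.66 = 229.8296
Term 3: 0.5 * 19.6 * 1.1 * 10.87 = 117.1786
qu = 629.888 + 229.8296 + 117.1786
qu = 976.9 kPa


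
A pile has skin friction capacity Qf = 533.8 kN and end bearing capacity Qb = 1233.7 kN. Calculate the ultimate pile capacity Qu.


Result: 1767.5 kN

Derivation:
Using Qu = Qf + Qb
Qu = 533.8 + 1233.7
Qu = 1767.5 kN


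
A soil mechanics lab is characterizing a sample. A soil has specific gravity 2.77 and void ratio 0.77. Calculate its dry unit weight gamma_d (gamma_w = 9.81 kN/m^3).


Using gamma_d = Gs * gamma_w / (1 + e)
gamma_d = 2.77 * 9.81 / (1 + 0.77)
gamma_d = 2.77 * 9.81 / 1.77
gamma_d = 15.352 kN/m^3


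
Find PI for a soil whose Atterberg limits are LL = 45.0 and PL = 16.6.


Using PI = LL - PL
PI = 45.0 - 16.6
PI = 28.4


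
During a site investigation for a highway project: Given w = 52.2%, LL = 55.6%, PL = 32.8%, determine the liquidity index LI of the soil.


First compute the plasticity index:
PI = LL - PL = 55.6 - 32.8 = 22.8
Then compute the liquidity index:
LI = (w - PL) / PI
LI = (52.2 - 32.8) / 22.8
LI = 0.851


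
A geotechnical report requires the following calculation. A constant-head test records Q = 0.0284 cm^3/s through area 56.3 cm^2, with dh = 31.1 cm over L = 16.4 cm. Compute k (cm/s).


Compute hydraulic gradient:
i = dh / L = 31.1 / 16.4 = 1.89634
Then apply Darcy's law:
k = Q / (A * i)
k = 0.0284 / (56.3 * 1.89634)
k = 0.0284 / 106.764
k = 0.000266 cm/s


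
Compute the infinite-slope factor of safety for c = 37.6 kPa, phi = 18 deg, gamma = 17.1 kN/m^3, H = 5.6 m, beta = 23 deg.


Result: 1.857

Derivation:
Using Fs = c / (gamma*H*sin(beta)*cos(beta)) + tan(phi)/tan(beta)
Cohesion contribution = 37.6 / (17.1*5.6*sin(23)*cos(23))
Cohesion contribution = 1.09169
Friction contribution = tan(18)/tan(23) = 0.765463
Fs = 1.09169 + 0.765463
Fs = 1.857


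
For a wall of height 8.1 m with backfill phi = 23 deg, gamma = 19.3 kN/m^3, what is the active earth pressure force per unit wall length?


Compute active earth pressure coefficient:
Ka = tan^2(45 - phi/2) = tan^2(33.5) = 0.438092
Compute active force:
Pa = 0.5 * Ka * gamma * H^2
Pa = 0.5 * 0.438092 * 19.3 * 8.1^2
Pa = 277.37 kN/m


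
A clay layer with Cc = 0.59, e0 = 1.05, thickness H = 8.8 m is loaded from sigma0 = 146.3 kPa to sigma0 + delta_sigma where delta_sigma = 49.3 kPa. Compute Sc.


Using Sc = Cc * H / (1 + e0) * log10((sigma0 + delta_sigma) / sigma0)
Stress ratio = (146.3 + 49.3) / 146.3 = 1.33698
log10(1.33698) = 0.126125
Cc * H / (1 + e0) = 0.59 * 8.8 / (1 + 1.05) = 2.53268
Sc = 2.53268 * 0.126125
Sc = 0.3194 m


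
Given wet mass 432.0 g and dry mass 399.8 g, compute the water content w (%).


Result: 8.05 %

Derivation:
Using w = (m_wet - m_dry) / m_dry * 100
m_wet - m_dry = 432.0 - 399.8 = 32.2 g
w = 32.2 / 399.8 * 100
w = 8.05 %


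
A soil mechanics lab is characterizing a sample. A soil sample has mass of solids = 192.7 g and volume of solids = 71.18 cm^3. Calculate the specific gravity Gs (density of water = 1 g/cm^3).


Using Gs = m_s / (V_s * rho_w)
Since rho_w = 1 g/cm^3:
Gs = 192.7 / 71.18
Gs = 2.707


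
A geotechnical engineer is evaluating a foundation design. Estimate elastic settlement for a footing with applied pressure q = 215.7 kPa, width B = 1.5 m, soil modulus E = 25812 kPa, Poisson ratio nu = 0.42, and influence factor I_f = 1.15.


Result: 11.872 mm

Derivation:
Using Se = q * B * (1 - nu^2) * I_f / E
1 - nu^2 = 1 - 0.42^2 = 0.8236
Se = 215.7 * 1.5 * 0.8236 * 1.15 / 25812
Se = 0.011872 m
Convert to mm: Se = 0.011872 * 1000 = 11.872 mm


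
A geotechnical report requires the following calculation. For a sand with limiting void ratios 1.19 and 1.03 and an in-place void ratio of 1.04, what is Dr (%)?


Using Dr = (e_max - e) / (e_max - e_min) * 100
e_max - e = 1.19 - 1.04 = 0.15
e_max - e_min = 1.19 - 1.03 = 0.16
Dr = 0.15 / 0.16 * 100
Dr = 93.75 %


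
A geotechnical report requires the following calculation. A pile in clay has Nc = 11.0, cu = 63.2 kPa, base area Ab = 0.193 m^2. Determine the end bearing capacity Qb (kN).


Using Qb = Nc * cu * Ab
Qb = 11.0 * 63.2 * 0.193
Qb = 134.17 kN


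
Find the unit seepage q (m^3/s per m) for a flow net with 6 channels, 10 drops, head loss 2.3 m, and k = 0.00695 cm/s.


Convert k to m/s for unit consistency with H:
k = 0.00695 cm/s = 0.00695 / 100 m/s = 6.95e-05 m/s
Using q = k * H * Nf / Nd
Nf / Nd = 6 / 10 = 0.6
q = 6.95e-05 * 2.3 * 0.6
q = 9.591e-05 m^3/s per m


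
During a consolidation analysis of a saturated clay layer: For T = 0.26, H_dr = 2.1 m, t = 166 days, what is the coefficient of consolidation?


Result: 0.00691 m^2/day

Derivation:
Using cv = T * H_dr^2 / t
H_dr^2 = 2.1^2 = 4.41
cv = 0.26 * 4.41 / 166
cv = 0.00691 m^2/day


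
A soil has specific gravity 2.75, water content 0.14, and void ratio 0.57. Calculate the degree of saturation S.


Result: 0.6754

Derivation:
Using S = Gs * w / e
S = 2.75 * 0.14 / 0.57
S = 0.6754


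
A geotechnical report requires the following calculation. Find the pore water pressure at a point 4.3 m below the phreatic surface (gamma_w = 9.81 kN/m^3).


Result: 42.18 kPa

Derivation:
Using u = gamma_w * h_w
u = 9.81 * 4.3
u = 42.18 kPa


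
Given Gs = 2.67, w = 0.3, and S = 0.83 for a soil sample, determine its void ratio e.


Using the relation e = Gs * w / S
e = 2.67 * 0.3 / 0.83
e = 0.9651


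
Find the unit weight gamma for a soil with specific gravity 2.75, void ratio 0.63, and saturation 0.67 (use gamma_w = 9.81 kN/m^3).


Using gamma = gamma_w * (Gs + S*e) / (1 + e)
Numerator: Gs + S*e = 2.75 + 0.67*0.63 = 3.1721
Denominator: 1 + e = 1 + 0.63 = 1.63
gamma = 9.81 * 3.1721 / 1.63
gamma = 19.091 kN/m^3


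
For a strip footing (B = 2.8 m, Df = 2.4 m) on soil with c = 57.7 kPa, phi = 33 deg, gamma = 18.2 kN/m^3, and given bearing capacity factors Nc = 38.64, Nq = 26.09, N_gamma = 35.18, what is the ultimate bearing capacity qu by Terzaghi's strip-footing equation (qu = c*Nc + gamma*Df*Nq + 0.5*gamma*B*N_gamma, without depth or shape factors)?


Result: 4265.53 kPa

Derivation:
Compute qu = c*Nc + gamma*Df*Nq + 0.5*gamma*B*N_gamma
Term 1: 57.7 * 38.64 = 2229.528
Term 2: 18.2 * 2.4 * 26.09 = 1139.6112
Term 3: 0.5 * 18.2 * 2.8 * 35.18 = 896.3864
qu = 2229.528 + 1139.6112 + 896.3864
qu = 4265.53 kPa


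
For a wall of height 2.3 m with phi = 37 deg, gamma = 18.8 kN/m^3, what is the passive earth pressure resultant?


Compute passive earth pressure coefficient:
Kp = tan^2(45 + phi/2) = tan^2(63.5) = 4.022791
Compute passive force:
Pp = 0.5 * Kp * gamma * H^2
Pp = 0.5 * 4.022791 * 18.8 * 2.3^2
Pp = 200.04 kN/m


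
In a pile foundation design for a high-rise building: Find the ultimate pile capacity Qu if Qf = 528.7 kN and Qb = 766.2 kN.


Using Qu = Qf + Qb
Qu = 528.7 + 766.2
Qu = 1294.9 kN


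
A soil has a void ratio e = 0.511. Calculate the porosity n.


Using the relation n = e / (1 + e)
n = 0.511 / (1 + 0.511)
n = 0.511 / 1.511
n = 0.3382


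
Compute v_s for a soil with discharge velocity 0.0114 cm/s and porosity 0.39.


Using v_s = v_d / n
v_s = 0.0114 / 0.39
v_s = 0.02923 cm/s


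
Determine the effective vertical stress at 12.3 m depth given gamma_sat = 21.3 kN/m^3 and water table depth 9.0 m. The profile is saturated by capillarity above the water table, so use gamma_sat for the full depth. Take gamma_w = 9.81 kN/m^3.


Total stress = gamma_sat * depth
sigma = 21.3 * 12.3 = 261.99 kPa
Pore water pressure u = gamma_w * (depth - d_wt)
u = 9.81 * (12.3 - 9.0) = 32.373 kPa
Effective stress = sigma - u
sigma' = 261.99 - 32.373 = 229.62 kPa


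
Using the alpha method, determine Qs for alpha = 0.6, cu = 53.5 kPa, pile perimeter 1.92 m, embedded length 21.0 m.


Using Qs = alpha * cu * perimeter * L
Qs = 0.6 * 53.5 * 1.92 * 21.0
Qs = 1294.27 kN


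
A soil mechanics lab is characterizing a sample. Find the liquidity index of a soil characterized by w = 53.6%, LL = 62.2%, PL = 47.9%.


First compute the plasticity index:
PI = LL - PL = 62.2 - 47.9 = 14.3
Then compute the liquidity index:
LI = (w - PL) / PI
LI = (53.6 - 47.9) / 14.3
LI = 0.399


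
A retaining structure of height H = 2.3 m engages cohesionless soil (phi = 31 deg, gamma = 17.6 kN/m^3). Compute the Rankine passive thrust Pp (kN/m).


Result: 145.43 kN/m

Derivation:
Compute passive earth pressure coefficient:
Kp = tan^2(45 + phi/2) = tan^2(60.5) = 3.124035
Compute passive force:
Pp = 0.5 * Kp * gamma * H^2
Pp = 0.5 * 3.124035 * 17.6 * 2.3^2
Pp = 145.43 kN/m


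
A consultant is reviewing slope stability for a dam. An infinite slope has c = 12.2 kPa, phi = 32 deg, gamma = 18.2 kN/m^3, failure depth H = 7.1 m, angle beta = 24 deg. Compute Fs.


Using Fs = c / (gamma*H*sin(beta)*cos(beta)) + tan(phi)/tan(beta)
Cohesion contribution = 12.2 / (18.2*7.1*sin(24)*cos(24))
Cohesion contribution = 0.254089
Friction contribution = tan(32)/tan(24) = 1.40348
Fs = 0.254089 + 1.40348
Fs = 1.658


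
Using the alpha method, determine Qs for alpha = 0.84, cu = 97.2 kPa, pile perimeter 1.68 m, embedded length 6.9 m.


Result: 946.46 kN

Derivation:
Using Qs = alpha * cu * perimeter * L
Qs = 0.84 * 97.2 * 1.68 * 6.9
Qs = 946.46 kN


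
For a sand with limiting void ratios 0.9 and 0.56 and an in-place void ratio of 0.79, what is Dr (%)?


Using Dr = (e_max - e) / (e_max - e_min) * 100
e_max - e = 0.9 - 0.79 = 0.11
e_max - e_min = 0.9 - 0.56 = 0.34
Dr = 0.11 / 0.34 * 100
Dr = 32.35 %


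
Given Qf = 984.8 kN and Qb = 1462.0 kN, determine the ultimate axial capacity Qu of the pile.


Result: 2446.8 kN

Derivation:
Using Qu = Qf + Qb
Qu = 984.8 + 1462.0
Qu = 2446.8 kN


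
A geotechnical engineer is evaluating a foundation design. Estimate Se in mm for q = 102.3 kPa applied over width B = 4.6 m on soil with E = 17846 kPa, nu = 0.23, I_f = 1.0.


Using Se = q * B * (1 - nu^2) * I_f / E
1 - nu^2 = 1 - 0.23^2 = 0.9471
Se = 102.3 * 4.6 * 0.9471 * 1.0 / 17846
Se = 0.024974 m
Convert to mm: Se = 0.024974 * 1000 = 24.974 mm


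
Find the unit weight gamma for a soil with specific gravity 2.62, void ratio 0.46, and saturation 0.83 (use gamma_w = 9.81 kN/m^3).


Result: 20.17 kN/m^3

Derivation:
Using gamma = gamma_w * (Gs + S*e) / (1 + e)
Numerator: Gs + S*e = 2.62 + 0.83*0.46 = 3.0018
Denominator: 1 + e = 1 + 0.46 = 1.46
gamma = 9.81 * 3.0018 / 1.46
gamma = 20.17 kN/m^3


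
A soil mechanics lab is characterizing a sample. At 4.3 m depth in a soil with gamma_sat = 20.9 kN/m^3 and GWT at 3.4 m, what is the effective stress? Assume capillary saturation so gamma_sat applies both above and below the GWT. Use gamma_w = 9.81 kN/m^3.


Total stress = gamma_sat * depth
sigma = 20.9 * 4.3 = 89.87 kPa
Pore water pressure u = gamma_w * (depth - d_wt)
u = 9.81 * (4.3 - 3.4) = 8.829 kPa
Effective stress = sigma - u
sigma' = 89.87 - 8.829 = 81.04 kPa


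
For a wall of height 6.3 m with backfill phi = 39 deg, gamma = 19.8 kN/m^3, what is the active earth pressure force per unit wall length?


Result: 89.39 kN/m

Derivation:
Compute active earth pressure coefficient:
Ka = tan^2(45 - phi/2) = tan^2(25.5) = 0.227506
Compute active force:
Pa = 0.5 * Ka * gamma * H^2
Pa = 0.5 * 0.227506 * 19.8 * 6.3^2
Pa = 89.39 kN/m


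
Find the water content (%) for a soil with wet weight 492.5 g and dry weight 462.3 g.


Using w = (m_wet - m_dry) / m_dry * 100
m_wet - m_dry = 492.5 - 462.3 = 30.2 g
w = 30.2 / 462.3 * 100
w = 6.53 %


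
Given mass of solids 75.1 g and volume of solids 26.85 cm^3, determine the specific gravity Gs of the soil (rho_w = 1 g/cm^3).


Result: 2.797

Derivation:
Using Gs = m_s / (V_s * rho_w)
Since rho_w = 1 g/cm^3:
Gs = 75.1 / 26.85
Gs = 2.797


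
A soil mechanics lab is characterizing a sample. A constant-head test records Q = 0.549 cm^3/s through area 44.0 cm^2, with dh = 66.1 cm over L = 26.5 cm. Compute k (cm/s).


Compute hydraulic gradient:
i = dh / L = 66.1 / 26.5 = 2.49434
Then apply Darcy's law:
k = Q / (A * i)
k = 0.549 / (44.0 * 2.49434)
k = 0.549 / 109.751
k = 0.005002 cm/s


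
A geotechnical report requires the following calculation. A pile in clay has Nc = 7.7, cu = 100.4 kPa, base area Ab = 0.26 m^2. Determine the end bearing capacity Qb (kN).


Using Qb = Nc * cu * Ab
Qb = 7.7 * 100.4 * 0.26
Qb = 201.0 kN


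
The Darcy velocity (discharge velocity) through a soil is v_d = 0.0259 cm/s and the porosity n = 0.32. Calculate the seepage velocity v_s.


Using v_s = v_d / n
v_s = 0.0259 / 0.32
v_s = 0.08094 cm/s


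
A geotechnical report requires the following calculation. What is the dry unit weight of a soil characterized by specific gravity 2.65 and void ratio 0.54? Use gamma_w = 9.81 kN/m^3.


Result: 16.881 kN/m^3

Derivation:
Using gamma_d = Gs * gamma_w / (1 + e)
gamma_d = 2.65 * 9.81 / (1 + 0.54)
gamma_d = 2.65 * 9.81 / 1.54
gamma_d = 16.881 kN/m^3


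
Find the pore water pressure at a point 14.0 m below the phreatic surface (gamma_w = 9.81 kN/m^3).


Using u = gamma_w * h_w
u = 9.81 * 14.0
u = 137.34 kPa


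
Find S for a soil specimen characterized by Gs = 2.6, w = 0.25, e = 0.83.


Result: 0.7831

Derivation:
Using S = Gs * w / e
S = 2.6 * 0.25 / 0.83
S = 0.7831


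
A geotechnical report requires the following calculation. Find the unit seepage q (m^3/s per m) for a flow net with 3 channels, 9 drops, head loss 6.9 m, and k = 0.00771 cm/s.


Result: 0.0001773 m^3/s per m

Derivation:
Convert k to m/s for unit consistency with H:
k = 0.00771 cm/s = 0.00771 / 100 m/s = 7.71e-05 m/s
Using q = k * H * Nf / Nd
Nf / Nd = 3 / 9 = 0.3333
q = 7.71e-05 * 6.9 * 0.3333
q = 0.0001773 m^3/s per m


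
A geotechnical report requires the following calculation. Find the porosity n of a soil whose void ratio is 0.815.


Using the relation n = e / (1 + e)
n = 0.815 / (1 + 0.815)
n = 0.815 / 1.815
n = 0.449


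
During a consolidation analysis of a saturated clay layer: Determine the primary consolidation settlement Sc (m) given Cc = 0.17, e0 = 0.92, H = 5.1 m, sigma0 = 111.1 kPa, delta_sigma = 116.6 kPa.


Using Sc = Cc * H / (1 + e0) * log10((sigma0 + delta_sigma) / sigma0)
Stress ratio = (111.1 + 116.6) / 111.1 = 2.0495
log10(2.0495) = 0.311649
Cc * H / (1 + e0) = 0.17 * 5.1 / (1 + 0.92) = 0.451563
Sc = 0.451563 * 0.311649
Sc = 0.1407 m


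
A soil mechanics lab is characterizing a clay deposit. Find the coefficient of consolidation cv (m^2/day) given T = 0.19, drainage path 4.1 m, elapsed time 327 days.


Using cv = T * H_dr^2 / t
H_dr^2 = 4.1^2 = 16.81
cv = 0.19 * 16.81 / 327
cv = 0.00977 m^2/day


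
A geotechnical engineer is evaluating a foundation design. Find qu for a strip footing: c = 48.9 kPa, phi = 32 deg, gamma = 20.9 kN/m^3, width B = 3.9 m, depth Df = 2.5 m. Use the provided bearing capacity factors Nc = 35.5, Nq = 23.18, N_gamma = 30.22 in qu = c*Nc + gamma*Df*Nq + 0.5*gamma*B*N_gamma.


Result: 4178.72 kPa

Derivation:
Compute qu = c*Nc + gamma*Df*Nq + 0.5*gamma*B*N_gamma
Term 1: 48.9 * 35.5 = 1735.95
Term 2: 20.9 * 2.5 * 23.18 = 1211.155
Term 3: 0.5 * 20.9 * 3.9 * 30.22 = 1231.6161
qu = 1735.95 + 1211.155 + 1231.6161
qu = 4178.72 kPa


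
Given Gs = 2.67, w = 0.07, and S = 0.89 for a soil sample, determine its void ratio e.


Using the relation e = Gs * w / S
e = 2.67 * 0.07 / 0.89
e = 0.21


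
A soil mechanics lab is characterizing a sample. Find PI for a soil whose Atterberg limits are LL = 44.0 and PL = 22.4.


Using PI = LL - PL
PI = 44.0 - 22.4
PI = 21.6


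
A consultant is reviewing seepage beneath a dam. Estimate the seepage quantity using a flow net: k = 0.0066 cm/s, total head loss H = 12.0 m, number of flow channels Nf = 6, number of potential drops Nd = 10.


Result: 0.0004752 m^3/s per m

Derivation:
Convert k to m/s for unit consistency with H:
k = 0.0066 cm/s = 0.0066 / 100 m/s = 6.6e-05 m/s
Using q = k * H * Nf / Nd
Nf / Nd = 6 / 10 = 0.6
q = 6.6e-05 * 12.0 * 0.6
q = 0.0004752 m^3/s per m


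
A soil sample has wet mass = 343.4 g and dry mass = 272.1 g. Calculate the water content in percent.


Using w = (m_wet - m_dry) / m_dry * 100
m_wet - m_dry = 343.4 - 272.1 = 71.3 g
w = 71.3 / 272.1 * 100
w = 26.2 %


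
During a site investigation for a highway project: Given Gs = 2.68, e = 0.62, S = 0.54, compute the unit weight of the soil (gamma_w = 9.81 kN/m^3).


Using gamma = gamma_w * (Gs + S*e) / (1 + e)
Numerator: Gs + S*e = 2.68 + 0.54*0.62 = 3.0148
Denominator: 1 + e = 1 + 0.62 = 1.62
gamma = 9.81 * 3.0148 / 1.62
gamma = 18.256 kN/m^3


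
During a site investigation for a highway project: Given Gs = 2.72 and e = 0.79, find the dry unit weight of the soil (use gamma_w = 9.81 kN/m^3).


Result: 14.907 kN/m^3

Derivation:
Using gamma_d = Gs * gamma_w / (1 + e)
gamma_d = 2.72 * 9.81 / (1 + 0.79)
gamma_d = 2.72 * 9.81 / 1.79
gamma_d = 14.907 kN/m^3


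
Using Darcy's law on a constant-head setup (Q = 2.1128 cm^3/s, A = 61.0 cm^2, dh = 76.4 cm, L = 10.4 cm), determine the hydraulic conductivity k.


Result: 0.004715 cm/s

Derivation:
Compute hydraulic gradient:
i = dh / L = 76.4 / 10.4 = 7.34615
Then apply Darcy's law:
k = Q / (A * i)
k = 2.1128 / (61.0 * 7.34615)
k = 2.1128 / 448.115
k = 0.004715 cm/s


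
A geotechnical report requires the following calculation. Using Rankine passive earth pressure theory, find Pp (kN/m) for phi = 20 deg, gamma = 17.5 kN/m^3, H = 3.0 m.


Result: 160.62 kN/m

Derivation:
Compute passive earth pressure coefficient:
Kp = tan^2(45 + phi/2) = tan^2(55.0) = 2.039607
Compute passive force:
Pp = 0.5 * Kp * gamma * H^2
Pp = 0.5 * 2.039607 * 17.5 * 3.0^2
Pp = 160.62 kN/m


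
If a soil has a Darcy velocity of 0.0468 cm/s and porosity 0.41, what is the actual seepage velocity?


Using v_s = v_d / n
v_s = 0.0468 / 0.41
v_s = 0.11415 cm/s


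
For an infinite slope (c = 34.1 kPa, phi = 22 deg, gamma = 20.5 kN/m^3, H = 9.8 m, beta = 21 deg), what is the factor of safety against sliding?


Result: 1.56

Derivation:
Using Fs = c / (gamma*H*sin(beta)*cos(beta)) + tan(phi)/tan(beta)
Cohesion contribution = 34.1 / (20.5*9.8*sin(21)*cos(21))
Cohesion contribution = 0.507334
Friction contribution = tan(22)/tan(21) = 1.05252
Fs = 0.507334 + 1.05252
Fs = 1.56


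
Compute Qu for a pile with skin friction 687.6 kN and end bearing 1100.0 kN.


Using Qu = Qf + Qb
Qu = 687.6 + 1100.0
Qu = 1787.6 kN


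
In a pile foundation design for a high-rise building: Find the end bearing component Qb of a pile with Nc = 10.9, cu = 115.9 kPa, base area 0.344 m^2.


Using Qb = Nc * cu * Ab
Qb = 10.9 * 115.9 * 0.344
Qb = 434.58 kN


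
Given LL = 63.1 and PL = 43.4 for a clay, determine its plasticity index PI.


Using PI = LL - PL
PI = 63.1 - 43.4
PI = 19.7


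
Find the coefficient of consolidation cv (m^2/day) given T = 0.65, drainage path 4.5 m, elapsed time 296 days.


Using cv = T * H_dr^2 / t
H_dr^2 = 4.5^2 = 20.25
cv = 0.65 * 20.25 / 296
cv = 0.04447 m^2/day


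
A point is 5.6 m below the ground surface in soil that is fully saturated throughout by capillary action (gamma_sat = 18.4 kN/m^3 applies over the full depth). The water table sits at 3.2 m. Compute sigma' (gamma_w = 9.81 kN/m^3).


Total stress = gamma_sat * depth
sigma = 18.4 * 5.6 = 103.04 kPa
Pore water pressure u = gamma_w * (depth - d_wt)
u = 9.81 * (5.6 - 3.2) = 23.544 kPa
Effective stress = sigma - u
sigma' = 103.04 - 23.544 = 79.5 kPa
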